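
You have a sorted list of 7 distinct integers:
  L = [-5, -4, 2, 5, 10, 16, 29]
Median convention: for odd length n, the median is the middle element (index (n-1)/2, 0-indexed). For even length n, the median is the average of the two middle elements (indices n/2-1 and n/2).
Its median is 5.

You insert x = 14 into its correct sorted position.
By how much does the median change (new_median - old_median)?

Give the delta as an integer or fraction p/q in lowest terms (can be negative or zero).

Old median = 5
After inserting x = 14: new sorted = [-5, -4, 2, 5, 10, 14, 16, 29]
New median = 15/2
Delta = 15/2 - 5 = 5/2

Answer: 5/2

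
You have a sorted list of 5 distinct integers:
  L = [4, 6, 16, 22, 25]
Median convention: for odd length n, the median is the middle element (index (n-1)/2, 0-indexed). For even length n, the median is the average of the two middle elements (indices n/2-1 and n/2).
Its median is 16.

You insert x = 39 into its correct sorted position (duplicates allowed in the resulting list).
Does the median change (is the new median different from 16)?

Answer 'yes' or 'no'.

Answer: yes

Derivation:
Old median = 16
Insert x = 39
New median = 19
Changed? yes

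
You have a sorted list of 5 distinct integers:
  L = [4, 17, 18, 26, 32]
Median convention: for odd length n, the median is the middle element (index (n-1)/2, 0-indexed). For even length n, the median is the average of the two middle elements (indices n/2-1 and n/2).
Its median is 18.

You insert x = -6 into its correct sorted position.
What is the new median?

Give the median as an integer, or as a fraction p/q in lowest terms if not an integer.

Old list (sorted, length 5): [4, 17, 18, 26, 32]
Old median = 18
Insert x = -6
Old length odd (5). Middle was index 2 = 18.
New length even (6). New median = avg of two middle elements.
x = -6: 0 elements are < x, 5 elements are > x.
New sorted list: [-6, 4, 17, 18, 26, 32]
New median = 35/2

Answer: 35/2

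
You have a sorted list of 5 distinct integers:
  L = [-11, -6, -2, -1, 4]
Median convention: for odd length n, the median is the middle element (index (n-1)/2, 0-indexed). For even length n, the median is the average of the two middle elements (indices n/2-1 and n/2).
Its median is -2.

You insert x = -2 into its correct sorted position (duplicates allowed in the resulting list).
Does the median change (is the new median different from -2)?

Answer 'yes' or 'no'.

Old median = -2
Insert x = -2
New median = -2
Changed? no

Answer: no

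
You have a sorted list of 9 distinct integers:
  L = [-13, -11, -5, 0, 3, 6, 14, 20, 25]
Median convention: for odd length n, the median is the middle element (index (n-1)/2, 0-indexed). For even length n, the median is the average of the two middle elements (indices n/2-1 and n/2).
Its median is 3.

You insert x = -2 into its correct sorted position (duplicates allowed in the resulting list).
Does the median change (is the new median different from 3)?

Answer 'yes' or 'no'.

Old median = 3
Insert x = -2
New median = 3/2
Changed? yes

Answer: yes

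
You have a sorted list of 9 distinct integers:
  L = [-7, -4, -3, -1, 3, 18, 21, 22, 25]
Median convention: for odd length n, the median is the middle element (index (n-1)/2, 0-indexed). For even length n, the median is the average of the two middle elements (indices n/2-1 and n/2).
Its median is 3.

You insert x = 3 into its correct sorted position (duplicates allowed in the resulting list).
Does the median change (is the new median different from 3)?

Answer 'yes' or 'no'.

Old median = 3
Insert x = 3
New median = 3
Changed? no

Answer: no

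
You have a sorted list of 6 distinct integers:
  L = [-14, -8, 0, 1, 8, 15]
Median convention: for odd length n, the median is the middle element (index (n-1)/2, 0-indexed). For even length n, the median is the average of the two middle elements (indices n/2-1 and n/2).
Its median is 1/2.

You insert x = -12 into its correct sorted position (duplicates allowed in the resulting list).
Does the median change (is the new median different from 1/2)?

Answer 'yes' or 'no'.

Answer: yes

Derivation:
Old median = 1/2
Insert x = -12
New median = 0
Changed? yes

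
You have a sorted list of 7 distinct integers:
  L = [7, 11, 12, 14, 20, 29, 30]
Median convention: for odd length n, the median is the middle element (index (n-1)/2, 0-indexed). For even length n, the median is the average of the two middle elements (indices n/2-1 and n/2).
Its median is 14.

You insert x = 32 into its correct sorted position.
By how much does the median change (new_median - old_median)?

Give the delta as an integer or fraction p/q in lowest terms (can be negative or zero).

Answer: 3

Derivation:
Old median = 14
After inserting x = 32: new sorted = [7, 11, 12, 14, 20, 29, 30, 32]
New median = 17
Delta = 17 - 14 = 3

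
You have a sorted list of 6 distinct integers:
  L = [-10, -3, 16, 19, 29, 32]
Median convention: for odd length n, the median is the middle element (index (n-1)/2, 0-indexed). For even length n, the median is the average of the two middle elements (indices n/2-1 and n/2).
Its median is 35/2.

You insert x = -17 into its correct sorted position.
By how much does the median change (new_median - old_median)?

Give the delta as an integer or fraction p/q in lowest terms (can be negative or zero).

Old median = 35/2
After inserting x = -17: new sorted = [-17, -10, -3, 16, 19, 29, 32]
New median = 16
Delta = 16 - 35/2 = -3/2

Answer: -3/2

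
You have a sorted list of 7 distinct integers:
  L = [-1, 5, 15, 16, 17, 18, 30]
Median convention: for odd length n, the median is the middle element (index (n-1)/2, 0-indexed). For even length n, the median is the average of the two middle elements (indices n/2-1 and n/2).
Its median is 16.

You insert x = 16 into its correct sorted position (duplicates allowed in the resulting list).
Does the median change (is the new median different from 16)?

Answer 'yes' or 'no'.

Old median = 16
Insert x = 16
New median = 16
Changed? no

Answer: no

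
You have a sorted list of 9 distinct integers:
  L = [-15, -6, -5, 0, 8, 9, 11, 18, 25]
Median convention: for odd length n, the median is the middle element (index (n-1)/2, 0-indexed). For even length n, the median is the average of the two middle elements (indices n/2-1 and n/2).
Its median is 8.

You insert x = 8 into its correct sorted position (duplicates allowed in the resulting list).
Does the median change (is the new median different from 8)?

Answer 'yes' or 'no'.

Answer: no

Derivation:
Old median = 8
Insert x = 8
New median = 8
Changed? no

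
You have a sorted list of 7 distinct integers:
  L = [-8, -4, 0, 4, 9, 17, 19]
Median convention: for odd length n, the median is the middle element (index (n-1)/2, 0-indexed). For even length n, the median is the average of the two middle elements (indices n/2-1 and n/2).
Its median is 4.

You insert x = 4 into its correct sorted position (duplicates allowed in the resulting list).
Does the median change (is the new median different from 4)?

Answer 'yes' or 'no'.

Answer: no

Derivation:
Old median = 4
Insert x = 4
New median = 4
Changed? no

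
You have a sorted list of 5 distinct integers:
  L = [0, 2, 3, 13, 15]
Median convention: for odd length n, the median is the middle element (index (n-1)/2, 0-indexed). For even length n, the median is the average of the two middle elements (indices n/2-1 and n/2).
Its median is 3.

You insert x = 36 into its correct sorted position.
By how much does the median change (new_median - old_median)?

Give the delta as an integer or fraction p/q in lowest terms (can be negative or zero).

Old median = 3
After inserting x = 36: new sorted = [0, 2, 3, 13, 15, 36]
New median = 8
Delta = 8 - 3 = 5

Answer: 5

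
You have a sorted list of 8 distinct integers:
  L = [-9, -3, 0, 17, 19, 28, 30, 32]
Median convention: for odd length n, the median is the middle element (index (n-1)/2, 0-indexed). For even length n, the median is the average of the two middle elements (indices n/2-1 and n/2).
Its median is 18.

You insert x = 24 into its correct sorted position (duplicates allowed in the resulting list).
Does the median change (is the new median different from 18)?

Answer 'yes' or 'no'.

Answer: yes

Derivation:
Old median = 18
Insert x = 24
New median = 19
Changed? yes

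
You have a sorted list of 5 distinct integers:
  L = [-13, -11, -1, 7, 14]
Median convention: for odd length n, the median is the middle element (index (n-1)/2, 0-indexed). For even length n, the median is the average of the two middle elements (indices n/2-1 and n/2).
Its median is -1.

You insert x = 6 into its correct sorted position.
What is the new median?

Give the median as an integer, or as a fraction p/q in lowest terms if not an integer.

Answer: 5/2

Derivation:
Old list (sorted, length 5): [-13, -11, -1, 7, 14]
Old median = -1
Insert x = 6
Old length odd (5). Middle was index 2 = -1.
New length even (6). New median = avg of two middle elements.
x = 6: 3 elements are < x, 2 elements are > x.
New sorted list: [-13, -11, -1, 6, 7, 14]
New median = 5/2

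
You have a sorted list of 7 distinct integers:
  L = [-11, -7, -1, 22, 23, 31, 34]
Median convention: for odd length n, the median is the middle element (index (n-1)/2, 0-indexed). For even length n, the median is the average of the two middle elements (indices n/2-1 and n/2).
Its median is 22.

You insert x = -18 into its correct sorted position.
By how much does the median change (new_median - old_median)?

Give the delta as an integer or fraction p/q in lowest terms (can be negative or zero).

Old median = 22
After inserting x = -18: new sorted = [-18, -11, -7, -1, 22, 23, 31, 34]
New median = 21/2
Delta = 21/2 - 22 = -23/2

Answer: -23/2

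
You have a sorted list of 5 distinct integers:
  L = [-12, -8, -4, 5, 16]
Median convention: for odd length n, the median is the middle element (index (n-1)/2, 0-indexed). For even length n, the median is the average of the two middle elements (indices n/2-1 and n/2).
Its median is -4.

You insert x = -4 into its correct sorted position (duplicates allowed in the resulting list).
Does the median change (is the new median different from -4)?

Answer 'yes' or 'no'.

Answer: no

Derivation:
Old median = -4
Insert x = -4
New median = -4
Changed? no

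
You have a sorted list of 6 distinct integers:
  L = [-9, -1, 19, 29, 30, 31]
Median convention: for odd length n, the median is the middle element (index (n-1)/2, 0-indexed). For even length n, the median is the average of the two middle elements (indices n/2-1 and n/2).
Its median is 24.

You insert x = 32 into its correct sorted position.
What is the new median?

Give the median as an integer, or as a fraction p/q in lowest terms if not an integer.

Answer: 29

Derivation:
Old list (sorted, length 6): [-9, -1, 19, 29, 30, 31]
Old median = 24
Insert x = 32
Old length even (6). Middle pair: indices 2,3 = 19,29.
New length odd (7). New median = single middle element.
x = 32: 6 elements are < x, 0 elements are > x.
New sorted list: [-9, -1, 19, 29, 30, 31, 32]
New median = 29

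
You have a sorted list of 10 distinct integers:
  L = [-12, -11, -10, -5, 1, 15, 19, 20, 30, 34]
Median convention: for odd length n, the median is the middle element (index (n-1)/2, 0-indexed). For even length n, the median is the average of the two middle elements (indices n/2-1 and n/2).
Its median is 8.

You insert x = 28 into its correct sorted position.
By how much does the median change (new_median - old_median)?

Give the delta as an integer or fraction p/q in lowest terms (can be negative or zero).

Answer: 7

Derivation:
Old median = 8
After inserting x = 28: new sorted = [-12, -11, -10, -5, 1, 15, 19, 20, 28, 30, 34]
New median = 15
Delta = 15 - 8 = 7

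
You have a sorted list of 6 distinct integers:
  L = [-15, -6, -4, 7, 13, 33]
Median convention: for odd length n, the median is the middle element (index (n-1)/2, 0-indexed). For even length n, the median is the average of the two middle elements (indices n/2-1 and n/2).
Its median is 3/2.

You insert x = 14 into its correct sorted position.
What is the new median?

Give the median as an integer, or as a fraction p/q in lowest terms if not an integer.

Old list (sorted, length 6): [-15, -6, -4, 7, 13, 33]
Old median = 3/2
Insert x = 14
Old length even (6). Middle pair: indices 2,3 = -4,7.
New length odd (7). New median = single middle element.
x = 14: 5 elements are < x, 1 elements are > x.
New sorted list: [-15, -6, -4, 7, 13, 14, 33]
New median = 7

Answer: 7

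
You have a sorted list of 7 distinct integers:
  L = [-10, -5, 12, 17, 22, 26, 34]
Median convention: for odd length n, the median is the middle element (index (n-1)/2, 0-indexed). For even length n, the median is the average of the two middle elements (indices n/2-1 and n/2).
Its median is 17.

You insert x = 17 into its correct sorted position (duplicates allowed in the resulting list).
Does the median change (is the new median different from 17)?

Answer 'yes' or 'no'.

Answer: no

Derivation:
Old median = 17
Insert x = 17
New median = 17
Changed? no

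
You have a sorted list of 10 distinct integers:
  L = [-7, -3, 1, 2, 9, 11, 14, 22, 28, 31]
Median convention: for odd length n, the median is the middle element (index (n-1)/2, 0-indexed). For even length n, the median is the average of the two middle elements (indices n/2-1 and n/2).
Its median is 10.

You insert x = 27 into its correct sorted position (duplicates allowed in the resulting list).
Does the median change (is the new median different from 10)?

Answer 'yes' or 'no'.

Answer: yes

Derivation:
Old median = 10
Insert x = 27
New median = 11
Changed? yes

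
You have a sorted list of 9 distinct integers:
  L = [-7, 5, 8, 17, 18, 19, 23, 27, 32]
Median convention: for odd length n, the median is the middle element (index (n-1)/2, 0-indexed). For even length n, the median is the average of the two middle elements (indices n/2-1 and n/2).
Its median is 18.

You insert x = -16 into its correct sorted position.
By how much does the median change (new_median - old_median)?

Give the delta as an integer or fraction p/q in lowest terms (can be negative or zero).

Old median = 18
After inserting x = -16: new sorted = [-16, -7, 5, 8, 17, 18, 19, 23, 27, 32]
New median = 35/2
Delta = 35/2 - 18 = -1/2

Answer: -1/2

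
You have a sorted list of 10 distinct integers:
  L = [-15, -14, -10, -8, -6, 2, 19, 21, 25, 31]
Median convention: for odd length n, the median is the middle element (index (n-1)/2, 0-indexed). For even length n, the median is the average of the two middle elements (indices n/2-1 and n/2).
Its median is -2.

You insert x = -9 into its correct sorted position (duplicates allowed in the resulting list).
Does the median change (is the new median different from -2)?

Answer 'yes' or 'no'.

Old median = -2
Insert x = -9
New median = -6
Changed? yes

Answer: yes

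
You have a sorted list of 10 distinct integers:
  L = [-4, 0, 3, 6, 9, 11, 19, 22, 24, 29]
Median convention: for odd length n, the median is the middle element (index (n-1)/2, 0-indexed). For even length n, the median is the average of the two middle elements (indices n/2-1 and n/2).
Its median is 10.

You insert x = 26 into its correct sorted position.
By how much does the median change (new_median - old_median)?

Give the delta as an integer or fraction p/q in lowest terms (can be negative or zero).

Answer: 1

Derivation:
Old median = 10
After inserting x = 26: new sorted = [-4, 0, 3, 6, 9, 11, 19, 22, 24, 26, 29]
New median = 11
Delta = 11 - 10 = 1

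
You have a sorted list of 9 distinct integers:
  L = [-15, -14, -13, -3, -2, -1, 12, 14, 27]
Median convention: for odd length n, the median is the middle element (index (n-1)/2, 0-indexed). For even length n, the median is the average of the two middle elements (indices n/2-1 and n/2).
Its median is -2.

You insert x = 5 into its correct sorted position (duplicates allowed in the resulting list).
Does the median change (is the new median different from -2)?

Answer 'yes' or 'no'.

Answer: yes

Derivation:
Old median = -2
Insert x = 5
New median = -3/2
Changed? yes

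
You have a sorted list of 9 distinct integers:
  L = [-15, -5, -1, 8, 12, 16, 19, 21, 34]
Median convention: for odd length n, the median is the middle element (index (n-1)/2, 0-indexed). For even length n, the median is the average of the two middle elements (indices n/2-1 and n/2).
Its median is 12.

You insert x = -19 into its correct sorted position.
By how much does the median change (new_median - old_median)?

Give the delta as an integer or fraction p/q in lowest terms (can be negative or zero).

Answer: -2

Derivation:
Old median = 12
After inserting x = -19: new sorted = [-19, -15, -5, -1, 8, 12, 16, 19, 21, 34]
New median = 10
Delta = 10 - 12 = -2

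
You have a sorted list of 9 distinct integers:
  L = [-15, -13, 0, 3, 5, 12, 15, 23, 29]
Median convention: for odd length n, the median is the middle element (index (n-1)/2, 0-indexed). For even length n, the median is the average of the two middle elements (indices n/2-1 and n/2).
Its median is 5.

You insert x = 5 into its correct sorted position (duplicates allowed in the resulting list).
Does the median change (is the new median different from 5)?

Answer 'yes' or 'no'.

Answer: no

Derivation:
Old median = 5
Insert x = 5
New median = 5
Changed? no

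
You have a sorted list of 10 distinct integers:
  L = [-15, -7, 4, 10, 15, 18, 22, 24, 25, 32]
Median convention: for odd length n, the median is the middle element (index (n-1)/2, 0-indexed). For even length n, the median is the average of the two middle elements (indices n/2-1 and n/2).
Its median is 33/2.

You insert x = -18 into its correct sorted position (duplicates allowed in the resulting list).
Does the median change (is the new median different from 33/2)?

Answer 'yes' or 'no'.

Answer: yes

Derivation:
Old median = 33/2
Insert x = -18
New median = 15
Changed? yes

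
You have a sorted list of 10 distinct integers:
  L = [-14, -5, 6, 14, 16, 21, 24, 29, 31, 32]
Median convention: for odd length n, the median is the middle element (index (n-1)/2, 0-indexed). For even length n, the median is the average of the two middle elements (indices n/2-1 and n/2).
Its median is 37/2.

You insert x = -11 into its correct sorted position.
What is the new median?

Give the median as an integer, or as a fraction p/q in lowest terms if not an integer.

Answer: 16

Derivation:
Old list (sorted, length 10): [-14, -5, 6, 14, 16, 21, 24, 29, 31, 32]
Old median = 37/2
Insert x = -11
Old length even (10). Middle pair: indices 4,5 = 16,21.
New length odd (11). New median = single middle element.
x = -11: 1 elements are < x, 9 elements are > x.
New sorted list: [-14, -11, -5, 6, 14, 16, 21, 24, 29, 31, 32]
New median = 16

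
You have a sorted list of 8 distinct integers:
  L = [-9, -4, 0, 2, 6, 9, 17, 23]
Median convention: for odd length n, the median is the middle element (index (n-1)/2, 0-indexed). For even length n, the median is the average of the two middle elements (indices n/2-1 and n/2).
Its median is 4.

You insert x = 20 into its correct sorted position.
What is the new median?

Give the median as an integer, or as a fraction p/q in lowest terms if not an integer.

Answer: 6

Derivation:
Old list (sorted, length 8): [-9, -4, 0, 2, 6, 9, 17, 23]
Old median = 4
Insert x = 20
Old length even (8). Middle pair: indices 3,4 = 2,6.
New length odd (9). New median = single middle element.
x = 20: 7 elements are < x, 1 elements are > x.
New sorted list: [-9, -4, 0, 2, 6, 9, 17, 20, 23]
New median = 6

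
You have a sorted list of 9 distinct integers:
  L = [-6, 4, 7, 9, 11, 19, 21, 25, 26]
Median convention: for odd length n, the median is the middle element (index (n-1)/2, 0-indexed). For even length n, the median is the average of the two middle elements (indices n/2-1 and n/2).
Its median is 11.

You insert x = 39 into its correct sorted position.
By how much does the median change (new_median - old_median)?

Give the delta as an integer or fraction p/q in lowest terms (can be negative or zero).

Old median = 11
After inserting x = 39: new sorted = [-6, 4, 7, 9, 11, 19, 21, 25, 26, 39]
New median = 15
Delta = 15 - 11 = 4

Answer: 4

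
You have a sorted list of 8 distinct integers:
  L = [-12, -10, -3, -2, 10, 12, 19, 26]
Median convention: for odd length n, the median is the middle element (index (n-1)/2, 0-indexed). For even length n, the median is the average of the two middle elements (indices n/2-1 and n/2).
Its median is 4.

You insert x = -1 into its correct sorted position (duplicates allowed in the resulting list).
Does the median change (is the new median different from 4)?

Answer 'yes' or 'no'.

Answer: yes

Derivation:
Old median = 4
Insert x = -1
New median = -1
Changed? yes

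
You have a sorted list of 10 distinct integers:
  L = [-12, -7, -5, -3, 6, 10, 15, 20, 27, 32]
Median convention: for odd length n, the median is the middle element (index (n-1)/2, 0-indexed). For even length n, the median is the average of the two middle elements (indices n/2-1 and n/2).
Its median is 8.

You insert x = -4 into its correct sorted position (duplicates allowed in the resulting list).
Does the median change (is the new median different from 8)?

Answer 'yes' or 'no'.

Old median = 8
Insert x = -4
New median = 6
Changed? yes

Answer: yes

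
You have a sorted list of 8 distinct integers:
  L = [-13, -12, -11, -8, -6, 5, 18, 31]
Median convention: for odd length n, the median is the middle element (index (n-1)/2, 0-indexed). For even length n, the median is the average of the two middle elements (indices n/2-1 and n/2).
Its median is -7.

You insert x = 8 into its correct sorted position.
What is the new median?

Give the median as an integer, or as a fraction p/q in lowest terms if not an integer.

Old list (sorted, length 8): [-13, -12, -11, -8, -6, 5, 18, 31]
Old median = -7
Insert x = 8
Old length even (8). Middle pair: indices 3,4 = -8,-6.
New length odd (9). New median = single middle element.
x = 8: 6 elements are < x, 2 elements are > x.
New sorted list: [-13, -12, -11, -8, -6, 5, 8, 18, 31]
New median = -6

Answer: -6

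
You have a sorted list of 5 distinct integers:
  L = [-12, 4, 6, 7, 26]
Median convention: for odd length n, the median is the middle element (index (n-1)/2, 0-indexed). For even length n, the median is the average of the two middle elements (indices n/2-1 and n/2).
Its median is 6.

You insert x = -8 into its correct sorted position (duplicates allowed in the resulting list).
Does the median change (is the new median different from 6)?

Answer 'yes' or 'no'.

Answer: yes

Derivation:
Old median = 6
Insert x = -8
New median = 5
Changed? yes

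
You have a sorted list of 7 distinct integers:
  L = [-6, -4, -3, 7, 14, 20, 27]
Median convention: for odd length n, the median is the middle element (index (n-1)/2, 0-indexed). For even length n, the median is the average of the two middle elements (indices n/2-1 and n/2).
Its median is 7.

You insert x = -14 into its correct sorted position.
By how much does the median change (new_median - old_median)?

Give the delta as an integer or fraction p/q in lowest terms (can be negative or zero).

Answer: -5

Derivation:
Old median = 7
After inserting x = -14: new sorted = [-14, -6, -4, -3, 7, 14, 20, 27]
New median = 2
Delta = 2 - 7 = -5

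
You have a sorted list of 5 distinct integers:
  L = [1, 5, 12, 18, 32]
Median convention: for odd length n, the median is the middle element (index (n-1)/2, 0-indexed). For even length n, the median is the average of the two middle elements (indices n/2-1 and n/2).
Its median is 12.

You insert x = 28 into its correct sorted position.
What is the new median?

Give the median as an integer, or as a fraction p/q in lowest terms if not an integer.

Answer: 15

Derivation:
Old list (sorted, length 5): [1, 5, 12, 18, 32]
Old median = 12
Insert x = 28
Old length odd (5). Middle was index 2 = 12.
New length even (6). New median = avg of two middle elements.
x = 28: 4 elements are < x, 1 elements are > x.
New sorted list: [1, 5, 12, 18, 28, 32]
New median = 15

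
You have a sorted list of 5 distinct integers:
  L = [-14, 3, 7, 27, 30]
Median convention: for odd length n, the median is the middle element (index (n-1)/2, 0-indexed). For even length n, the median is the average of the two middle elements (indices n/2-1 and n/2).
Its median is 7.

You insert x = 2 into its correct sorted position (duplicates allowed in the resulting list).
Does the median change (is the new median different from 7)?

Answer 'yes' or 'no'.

Answer: yes

Derivation:
Old median = 7
Insert x = 2
New median = 5
Changed? yes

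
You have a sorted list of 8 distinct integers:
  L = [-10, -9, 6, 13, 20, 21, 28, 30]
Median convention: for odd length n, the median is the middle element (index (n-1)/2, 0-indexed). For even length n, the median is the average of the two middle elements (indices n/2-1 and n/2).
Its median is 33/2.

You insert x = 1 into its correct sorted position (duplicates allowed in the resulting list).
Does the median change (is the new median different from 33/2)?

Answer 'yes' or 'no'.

Old median = 33/2
Insert x = 1
New median = 13
Changed? yes

Answer: yes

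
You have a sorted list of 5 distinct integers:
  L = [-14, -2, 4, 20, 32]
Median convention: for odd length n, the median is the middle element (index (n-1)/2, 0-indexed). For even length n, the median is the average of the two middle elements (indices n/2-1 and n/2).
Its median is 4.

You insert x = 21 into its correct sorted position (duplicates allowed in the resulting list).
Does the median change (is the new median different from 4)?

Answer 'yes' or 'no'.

Old median = 4
Insert x = 21
New median = 12
Changed? yes

Answer: yes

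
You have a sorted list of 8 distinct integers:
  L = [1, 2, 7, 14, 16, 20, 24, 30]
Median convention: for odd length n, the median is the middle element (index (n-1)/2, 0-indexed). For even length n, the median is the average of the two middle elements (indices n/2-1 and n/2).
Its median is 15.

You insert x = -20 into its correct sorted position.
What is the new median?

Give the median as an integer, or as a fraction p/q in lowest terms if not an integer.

Answer: 14

Derivation:
Old list (sorted, length 8): [1, 2, 7, 14, 16, 20, 24, 30]
Old median = 15
Insert x = -20
Old length even (8). Middle pair: indices 3,4 = 14,16.
New length odd (9). New median = single middle element.
x = -20: 0 elements are < x, 8 elements are > x.
New sorted list: [-20, 1, 2, 7, 14, 16, 20, 24, 30]
New median = 14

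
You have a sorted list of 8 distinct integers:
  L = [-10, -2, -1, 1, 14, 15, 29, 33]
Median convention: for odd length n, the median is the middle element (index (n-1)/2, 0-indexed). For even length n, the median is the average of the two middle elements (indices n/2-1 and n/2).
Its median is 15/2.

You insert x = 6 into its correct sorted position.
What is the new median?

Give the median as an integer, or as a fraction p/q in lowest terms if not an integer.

Old list (sorted, length 8): [-10, -2, -1, 1, 14, 15, 29, 33]
Old median = 15/2
Insert x = 6
Old length even (8). Middle pair: indices 3,4 = 1,14.
New length odd (9). New median = single middle element.
x = 6: 4 elements are < x, 4 elements are > x.
New sorted list: [-10, -2, -1, 1, 6, 14, 15, 29, 33]
New median = 6

Answer: 6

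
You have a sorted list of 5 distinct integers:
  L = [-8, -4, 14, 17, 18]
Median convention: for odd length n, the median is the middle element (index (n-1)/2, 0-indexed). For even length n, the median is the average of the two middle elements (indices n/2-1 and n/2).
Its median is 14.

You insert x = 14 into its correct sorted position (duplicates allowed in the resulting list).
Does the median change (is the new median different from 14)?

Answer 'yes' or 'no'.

Old median = 14
Insert x = 14
New median = 14
Changed? no

Answer: no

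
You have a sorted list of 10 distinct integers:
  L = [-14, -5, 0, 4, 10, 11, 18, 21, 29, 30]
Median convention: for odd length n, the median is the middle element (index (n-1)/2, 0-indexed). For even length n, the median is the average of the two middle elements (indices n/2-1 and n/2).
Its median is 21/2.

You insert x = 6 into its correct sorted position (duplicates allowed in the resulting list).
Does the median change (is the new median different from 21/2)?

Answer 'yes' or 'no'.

Old median = 21/2
Insert x = 6
New median = 10
Changed? yes

Answer: yes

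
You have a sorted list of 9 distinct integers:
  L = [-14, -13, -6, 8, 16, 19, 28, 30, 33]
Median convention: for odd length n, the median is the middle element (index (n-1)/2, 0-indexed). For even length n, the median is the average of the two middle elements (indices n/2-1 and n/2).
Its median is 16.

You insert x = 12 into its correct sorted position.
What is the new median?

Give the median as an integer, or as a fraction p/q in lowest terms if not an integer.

Old list (sorted, length 9): [-14, -13, -6, 8, 16, 19, 28, 30, 33]
Old median = 16
Insert x = 12
Old length odd (9). Middle was index 4 = 16.
New length even (10). New median = avg of two middle elements.
x = 12: 4 elements are < x, 5 elements are > x.
New sorted list: [-14, -13, -6, 8, 12, 16, 19, 28, 30, 33]
New median = 14

Answer: 14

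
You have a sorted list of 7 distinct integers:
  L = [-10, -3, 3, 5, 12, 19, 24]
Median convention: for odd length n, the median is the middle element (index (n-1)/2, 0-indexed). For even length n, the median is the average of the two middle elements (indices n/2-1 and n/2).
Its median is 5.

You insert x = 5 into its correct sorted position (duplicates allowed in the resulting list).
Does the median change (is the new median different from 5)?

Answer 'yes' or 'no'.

Answer: no

Derivation:
Old median = 5
Insert x = 5
New median = 5
Changed? no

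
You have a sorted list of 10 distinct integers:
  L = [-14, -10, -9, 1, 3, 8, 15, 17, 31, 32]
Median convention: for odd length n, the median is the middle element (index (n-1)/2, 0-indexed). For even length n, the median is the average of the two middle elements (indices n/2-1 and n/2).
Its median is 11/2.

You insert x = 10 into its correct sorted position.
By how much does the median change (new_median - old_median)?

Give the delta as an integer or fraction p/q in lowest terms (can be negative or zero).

Answer: 5/2

Derivation:
Old median = 11/2
After inserting x = 10: new sorted = [-14, -10, -9, 1, 3, 8, 10, 15, 17, 31, 32]
New median = 8
Delta = 8 - 11/2 = 5/2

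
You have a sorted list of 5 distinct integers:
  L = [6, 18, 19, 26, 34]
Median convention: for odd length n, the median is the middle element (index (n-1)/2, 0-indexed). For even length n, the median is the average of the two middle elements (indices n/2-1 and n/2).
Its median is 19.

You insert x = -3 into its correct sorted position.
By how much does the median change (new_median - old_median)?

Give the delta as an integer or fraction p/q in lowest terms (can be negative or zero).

Old median = 19
After inserting x = -3: new sorted = [-3, 6, 18, 19, 26, 34]
New median = 37/2
Delta = 37/2 - 19 = -1/2

Answer: -1/2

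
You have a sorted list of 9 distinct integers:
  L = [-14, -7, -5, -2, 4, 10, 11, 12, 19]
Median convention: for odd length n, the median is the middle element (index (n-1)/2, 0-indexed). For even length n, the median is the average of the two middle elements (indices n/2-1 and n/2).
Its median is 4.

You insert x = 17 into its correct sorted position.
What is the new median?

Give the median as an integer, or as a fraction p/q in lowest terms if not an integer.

Answer: 7

Derivation:
Old list (sorted, length 9): [-14, -7, -5, -2, 4, 10, 11, 12, 19]
Old median = 4
Insert x = 17
Old length odd (9). Middle was index 4 = 4.
New length even (10). New median = avg of two middle elements.
x = 17: 8 elements are < x, 1 elements are > x.
New sorted list: [-14, -7, -5, -2, 4, 10, 11, 12, 17, 19]
New median = 7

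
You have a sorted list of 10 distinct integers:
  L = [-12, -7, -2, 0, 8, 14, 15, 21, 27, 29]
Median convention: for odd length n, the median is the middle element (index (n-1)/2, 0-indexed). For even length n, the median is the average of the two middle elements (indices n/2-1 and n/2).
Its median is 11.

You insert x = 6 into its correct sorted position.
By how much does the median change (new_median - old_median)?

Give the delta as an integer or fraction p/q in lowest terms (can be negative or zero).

Old median = 11
After inserting x = 6: new sorted = [-12, -7, -2, 0, 6, 8, 14, 15, 21, 27, 29]
New median = 8
Delta = 8 - 11 = -3

Answer: -3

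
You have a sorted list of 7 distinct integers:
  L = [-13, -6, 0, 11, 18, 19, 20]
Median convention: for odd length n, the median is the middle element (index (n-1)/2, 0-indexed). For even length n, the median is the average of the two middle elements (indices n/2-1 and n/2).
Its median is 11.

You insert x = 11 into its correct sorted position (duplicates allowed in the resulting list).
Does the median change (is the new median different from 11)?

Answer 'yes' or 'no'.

Answer: no

Derivation:
Old median = 11
Insert x = 11
New median = 11
Changed? no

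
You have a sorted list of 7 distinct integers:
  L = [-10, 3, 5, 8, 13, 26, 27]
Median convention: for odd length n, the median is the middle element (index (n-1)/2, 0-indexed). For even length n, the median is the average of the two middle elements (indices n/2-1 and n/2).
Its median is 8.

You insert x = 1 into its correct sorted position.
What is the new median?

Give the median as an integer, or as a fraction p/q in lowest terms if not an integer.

Old list (sorted, length 7): [-10, 3, 5, 8, 13, 26, 27]
Old median = 8
Insert x = 1
Old length odd (7). Middle was index 3 = 8.
New length even (8). New median = avg of two middle elements.
x = 1: 1 elements are < x, 6 elements are > x.
New sorted list: [-10, 1, 3, 5, 8, 13, 26, 27]
New median = 13/2

Answer: 13/2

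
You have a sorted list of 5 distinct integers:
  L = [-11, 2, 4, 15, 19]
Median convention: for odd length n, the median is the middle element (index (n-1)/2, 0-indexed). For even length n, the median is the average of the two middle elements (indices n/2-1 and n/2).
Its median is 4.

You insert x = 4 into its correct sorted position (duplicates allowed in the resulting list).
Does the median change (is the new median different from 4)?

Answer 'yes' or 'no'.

Answer: no

Derivation:
Old median = 4
Insert x = 4
New median = 4
Changed? no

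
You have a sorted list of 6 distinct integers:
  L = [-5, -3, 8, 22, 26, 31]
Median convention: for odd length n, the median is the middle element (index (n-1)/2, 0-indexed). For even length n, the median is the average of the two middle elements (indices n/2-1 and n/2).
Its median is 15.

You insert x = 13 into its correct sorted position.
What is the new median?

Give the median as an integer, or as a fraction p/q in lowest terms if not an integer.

Old list (sorted, length 6): [-5, -3, 8, 22, 26, 31]
Old median = 15
Insert x = 13
Old length even (6). Middle pair: indices 2,3 = 8,22.
New length odd (7). New median = single middle element.
x = 13: 3 elements are < x, 3 elements are > x.
New sorted list: [-5, -3, 8, 13, 22, 26, 31]
New median = 13

Answer: 13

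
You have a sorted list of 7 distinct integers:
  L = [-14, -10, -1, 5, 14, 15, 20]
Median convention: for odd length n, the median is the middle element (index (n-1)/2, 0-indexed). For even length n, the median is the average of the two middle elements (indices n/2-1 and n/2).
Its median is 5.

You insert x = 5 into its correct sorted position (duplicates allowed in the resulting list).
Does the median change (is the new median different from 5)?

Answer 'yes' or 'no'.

Answer: no

Derivation:
Old median = 5
Insert x = 5
New median = 5
Changed? no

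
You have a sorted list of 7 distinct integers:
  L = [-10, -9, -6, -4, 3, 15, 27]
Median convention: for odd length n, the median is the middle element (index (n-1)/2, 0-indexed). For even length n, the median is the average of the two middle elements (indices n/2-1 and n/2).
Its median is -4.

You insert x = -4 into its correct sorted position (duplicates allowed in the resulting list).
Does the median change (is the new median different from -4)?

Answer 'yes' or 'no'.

Answer: no

Derivation:
Old median = -4
Insert x = -4
New median = -4
Changed? no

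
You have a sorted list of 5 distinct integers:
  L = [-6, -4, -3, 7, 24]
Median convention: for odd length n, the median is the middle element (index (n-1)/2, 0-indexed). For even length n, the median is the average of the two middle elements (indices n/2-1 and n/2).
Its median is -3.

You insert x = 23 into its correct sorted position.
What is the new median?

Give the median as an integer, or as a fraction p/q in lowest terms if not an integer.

Answer: 2

Derivation:
Old list (sorted, length 5): [-6, -4, -3, 7, 24]
Old median = -3
Insert x = 23
Old length odd (5). Middle was index 2 = -3.
New length even (6). New median = avg of two middle elements.
x = 23: 4 elements are < x, 1 elements are > x.
New sorted list: [-6, -4, -3, 7, 23, 24]
New median = 2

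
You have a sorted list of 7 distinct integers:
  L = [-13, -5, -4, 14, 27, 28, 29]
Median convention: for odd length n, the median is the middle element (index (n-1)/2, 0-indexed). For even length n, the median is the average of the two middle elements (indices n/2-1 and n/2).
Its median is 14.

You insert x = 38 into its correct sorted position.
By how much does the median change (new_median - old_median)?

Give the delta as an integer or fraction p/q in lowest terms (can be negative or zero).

Old median = 14
After inserting x = 38: new sorted = [-13, -5, -4, 14, 27, 28, 29, 38]
New median = 41/2
Delta = 41/2 - 14 = 13/2

Answer: 13/2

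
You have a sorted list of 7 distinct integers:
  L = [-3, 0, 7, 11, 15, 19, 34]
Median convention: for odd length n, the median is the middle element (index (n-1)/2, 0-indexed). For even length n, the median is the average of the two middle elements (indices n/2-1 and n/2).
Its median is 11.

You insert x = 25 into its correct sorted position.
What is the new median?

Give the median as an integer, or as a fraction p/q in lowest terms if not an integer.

Answer: 13

Derivation:
Old list (sorted, length 7): [-3, 0, 7, 11, 15, 19, 34]
Old median = 11
Insert x = 25
Old length odd (7). Middle was index 3 = 11.
New length even (8). New median = avg of two middle elements.
x = 25: 6 elements are < x, 1 elements are > x.
New sorted list: [-3, 0, 7, 11, 15, 19, 25, 34]
New median = 13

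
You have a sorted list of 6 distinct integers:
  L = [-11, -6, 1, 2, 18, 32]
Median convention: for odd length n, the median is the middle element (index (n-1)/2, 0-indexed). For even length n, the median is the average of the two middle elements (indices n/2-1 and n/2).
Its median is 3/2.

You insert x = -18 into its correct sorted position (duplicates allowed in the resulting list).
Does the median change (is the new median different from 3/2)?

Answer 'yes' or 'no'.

Answer: yes

Derivation:
Old median = 3/2
Insert x = -18
New median = 1
Changed? yes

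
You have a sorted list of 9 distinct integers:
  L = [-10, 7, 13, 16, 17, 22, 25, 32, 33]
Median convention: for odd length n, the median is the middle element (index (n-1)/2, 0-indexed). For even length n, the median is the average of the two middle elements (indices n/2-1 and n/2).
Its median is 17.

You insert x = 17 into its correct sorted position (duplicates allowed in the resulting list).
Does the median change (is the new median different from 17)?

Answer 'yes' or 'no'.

Answer: no

Derivation:
Old median = 17
Insert x = 17
New median = 17
Changed? no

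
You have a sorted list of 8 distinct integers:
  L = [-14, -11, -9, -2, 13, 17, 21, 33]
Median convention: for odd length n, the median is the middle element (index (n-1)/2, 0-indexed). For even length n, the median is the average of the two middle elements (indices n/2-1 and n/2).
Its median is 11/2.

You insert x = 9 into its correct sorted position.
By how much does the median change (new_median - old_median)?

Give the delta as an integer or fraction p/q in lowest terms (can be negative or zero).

Old median = 11/2
After inserting x = 9: new sorted = [-14, -11, -9, -2, 9, 13, 17, 21, 33]
New median = 9
Delta = 9 - 11/2 = 7/2

Answer: 7/2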